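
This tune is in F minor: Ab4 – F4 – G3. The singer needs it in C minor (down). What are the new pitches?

Eb4 C4 D3

F minor to C minor down is a perfect fourth, so every note moves down by that interval.
Ab4 becomes Eb4
F4 becomes C4
G3 becomes D3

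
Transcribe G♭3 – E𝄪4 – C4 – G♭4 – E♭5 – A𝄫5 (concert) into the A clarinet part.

The A clarinet sounds a minor third below written, so the written part must be a minor third above concert — transpose each note up.
Gb3 becomes Bbb3
E##4 becomes G##4
C4 becomes Eb4
Gb4 becomes Bbb4
Eb5 becomes Gb5
Abb5 becomes Cbb6

Bbb3 G##4 Eb4 Bbb4 Gb5 Cbb6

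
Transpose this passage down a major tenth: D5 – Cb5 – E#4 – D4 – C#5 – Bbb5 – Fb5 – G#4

Bb3 Abb3 C#3 Bb2 A3 Gbb4 Dbb4 E3

D5: a tenth down reaches B, and 16 semitones makes it Bb3.
Cb5: a tenth down reaches A, and 16 semitones makes it Abb3.
E#4: a tenth down reaches C, and 16 semitones makes it C#3.
D4: a tenth down reaches B, and 16 semitones makes it Bb2.
C#5: a tenth down reaches A, and 16 semitones makes it A3.
Bbb5: a tenth down reaches G, and 16 semitones makes it Gbb4.
Fb5: a tenth down reaches D, and 16 semitones makes it Dbb4.
A major tenth down from G#4 gives E3.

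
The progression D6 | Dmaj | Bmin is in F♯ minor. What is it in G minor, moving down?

F♯ minor down to G minor is a major seventh; each chord root moves by that interval while the quality stays the same.
D6: root D down a major seventh → Eb, giving Eb6.
Dmaj: root D down a major seventh → Eb, giving Ebmaj.
Bmin: root B down a major seventh → C, giving Cmin.

Eb6 Ebmaj Cmin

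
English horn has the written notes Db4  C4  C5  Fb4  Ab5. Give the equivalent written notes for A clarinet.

Bbb3 Ab3 Ab4 Dbb4 Fb5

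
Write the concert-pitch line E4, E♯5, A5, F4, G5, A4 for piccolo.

E3 E#4 A4 F3 G4 A3

The piccolo sounds a perfect octave above written, so the written part must be a perfect octave below concert — transpose each note down.
E4 becomes E3
E#5 becomes E#4
A5 becomes A4
F4 becomes F3
G5 becomes G4
A4 becomes A3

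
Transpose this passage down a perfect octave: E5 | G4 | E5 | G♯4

A perfect octave down from E5 gives E4.
A perfect octave down from G4 gives G3.
E5 down a perfect octave is E4.
A perfect octave down from G#4 gives G#3.

E4 G3 E4 G#3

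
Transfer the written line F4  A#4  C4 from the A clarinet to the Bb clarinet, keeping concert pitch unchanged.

E4 G##4 B3

First find concert pitch: the A clarinet sounds a minor third below written, so F4 A#4 C4 sounds D4 F##4 A3.
Then write for Bb clarinet: it sounds a major second below written, so the part must be a major second above concert.
D4 → E4
F##4 → G##4
A3 → B3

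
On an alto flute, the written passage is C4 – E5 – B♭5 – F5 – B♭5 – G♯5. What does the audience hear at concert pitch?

Written C4 on the alto flute sounds as G3, a perfect fourth lower; apply that shift to every note.
C4 → G3
E5 → B4
Bb5 → F5
F5 → C5
Bb5 → F5
G#5 → D#5

G3 B4 F5 C5 F5 D#5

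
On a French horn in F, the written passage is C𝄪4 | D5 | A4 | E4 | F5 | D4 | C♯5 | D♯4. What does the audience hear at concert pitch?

The French horn in F sounds a perfect fifth below written, so transpose each written note down a perfect fifth.
C##4 becomes F##3
D5 becomes G4
A4 becomes D4
E4 becomes A3
F5 becomes Bb4
D4 becomes G3
C#5 becomes F#4
D#4 becomes G#3

F##3 G4 D4 A3 Bb4 G3 F#4 G#3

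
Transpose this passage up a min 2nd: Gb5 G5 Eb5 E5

Gb5: a second up reaches A, and 1 semitone makes it Abb5.
G5: a second up reaches A, and 1 semitone makes it Ab5.
Eb5 up a minor second is Fb5.
E5 up a minor second is F5.

Abb5 Ab5 Fb5 F5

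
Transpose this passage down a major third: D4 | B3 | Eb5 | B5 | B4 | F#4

Bb3 G3 Cb5 G5 G4 D4

D4 gives Bb3
B3 gives G3
Eb5 gives Cb5
B5 gives G5
B4 gives G4
F#4 gives D4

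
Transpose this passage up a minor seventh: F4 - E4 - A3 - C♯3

Eb5 D5 G4 B3

F4: a seventh up reaches E, and 10 semitones makes it Eb5.
E4 up a minor seventh is D5.
A minor seventh up from A3 gives G4.
A minor seventh up from C#3 gives B3.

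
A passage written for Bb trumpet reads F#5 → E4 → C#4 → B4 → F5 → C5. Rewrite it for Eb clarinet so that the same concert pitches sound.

First find concert pitch: the Bb trumpet sounds a major second below written, so F#5 E4 C#4 B4 F5 C5 sounds E5 D4 B3 A4 Eb5 Bb4.
Then write for Eb clarinet: it sounds a minor third above written, so the part must be a minor third below concert.
E5 → C#5
D4 → B3
B3 → G#3
A4 → F#4
Eb5 → C5
Bb4 → G4

C#5 B3 G#3 F#4 C5 G4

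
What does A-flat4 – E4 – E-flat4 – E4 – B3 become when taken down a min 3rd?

F4 C#4 C4 C#4 G#3

Ab4 gives F4
E4 gives C#4
Eb4 gives C4
E4 gives C#4
B3 gives G#3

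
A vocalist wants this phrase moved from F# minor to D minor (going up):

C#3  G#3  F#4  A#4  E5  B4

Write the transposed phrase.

A3 E4 D5 F#5 C6 G5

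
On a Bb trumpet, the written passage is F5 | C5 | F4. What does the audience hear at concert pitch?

Eb5 Bb4 Eb4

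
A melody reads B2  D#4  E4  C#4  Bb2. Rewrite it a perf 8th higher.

B3 D#5 E5 C#5 Bb3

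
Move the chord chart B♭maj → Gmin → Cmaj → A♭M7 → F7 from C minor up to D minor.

Cmaj Amin Dmaj BbM7 G7

C minor up to D minor is a major second; each chord root moves by that interval while the quality stays the same.
B♭maj: root B♭ up a major second → C, giving Cmaj.
Gmin: root G up a major second → A, giving Amin.
Cmaj: root C up a major second → D, giving Dmaj.
A♭M7: root A♭ up a major second → Bb, giving BbM7.
F7: root F up a major second → G, giving G7.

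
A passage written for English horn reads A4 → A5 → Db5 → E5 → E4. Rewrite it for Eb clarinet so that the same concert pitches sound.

B3 B4 Eb4 F#4 F#3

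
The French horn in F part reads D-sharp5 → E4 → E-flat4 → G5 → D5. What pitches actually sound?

Written C4 on the French horn in F sounds as F3, a perfect fifth lower; apply that shift to every note.
D#5 -> G#4
E4 -> A3
Eb4 -> Ab3
G5 -> C5
D5 -> G4

G#4 A3 Ab3 C5 G4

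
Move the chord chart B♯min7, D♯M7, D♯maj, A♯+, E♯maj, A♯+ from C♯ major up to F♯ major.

E#min7 G#M7 G#maj D#+ A#maj D#+

C♯ major up to F♯ major is a perfect fourth; each chord root moves by that interval while the quality stays the same.
B♯min7: root B♯ up a perfect fourth → E#, giving E#min7.
D♯M7: root D♯ up a perfect fourth → G#, giving G#M7.
D♯maj: root D♯ up a perfect fourth → G#, giving G#maj.
A♯+: root A♯ up a perfect fourth → D#, giving D#+.
E♯maj: root E♯ up a perfect fourth → A#, giving A#maj.
A♯+: root A♯ up a perfect fourth → D#, giving D#+.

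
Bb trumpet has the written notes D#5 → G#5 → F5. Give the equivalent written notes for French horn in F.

First find concert pitch: the Bb trumpet sounds a major second below written, so D#5 G#5 F5 sounds C#5 F#5 Eb5.
Then write for French horn in F: it sounds a perfect fifth below written, so the part must be a perfect fifth above concert.
C#5 → G#5
F#5 → C#6
Eb5 → Bb5

G#5 C#6 Bb5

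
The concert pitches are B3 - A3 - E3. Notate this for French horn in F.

F#4 E4 B3

Written C4 sounds as F3 on the French horn in F, so concert pitches are written a perfect fifth up.
B3 gives F#4
A3 gives E4
E3 gives B3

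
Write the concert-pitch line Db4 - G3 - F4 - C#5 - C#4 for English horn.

The English horn sounds a perfect fifth below written, so the written part must be a perfect fifth above concert — transpose each note up.
Db4 → Ab4
G3 → D4
F4 → C5
C#5 → G#5
C#4 → G#4

Ab4 D4 C5 G#5 G#4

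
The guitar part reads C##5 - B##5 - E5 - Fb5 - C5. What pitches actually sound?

C##4 B##4 E4 Fb4 C4

Written C4 on the guitar sounds as C3, a perfect octave lower; apply that shift to every note.
C##5 -> C##4
B##5 -> B##4
E5 -> E4
Fb5 -> Fb4
C5 -> C4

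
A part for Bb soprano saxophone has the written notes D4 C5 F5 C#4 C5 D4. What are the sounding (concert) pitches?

Written C4 on the Bb soprano saxophone sounds as Bb3, a major second lower; apply that shift to every note.
D4 -> C4
C5 -> Bb4
F5 -> Eb5
C#4 -> B3
C5 -> Bb4
D4 -> C4

C4 Bb4 Eb5 B3 Bb4 C4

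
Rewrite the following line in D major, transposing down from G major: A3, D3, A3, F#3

E3 A2 E3 C#3

G major to D major down is a perfect fourth, so every note moves down by that interval.
A3 becomes E3
D3 becomes A2
A3 becomes E3
F#3 becomes C#3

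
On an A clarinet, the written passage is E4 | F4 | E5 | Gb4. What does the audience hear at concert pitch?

C#4 D4 C#5 Eb4

Written C4 on the A clarinet sounds as A3, a minor third lower; apply that shift to every note.
E4 becomes C#4
F4 becomes D4
E5 becomes C#5
Gb4 becomes Eb4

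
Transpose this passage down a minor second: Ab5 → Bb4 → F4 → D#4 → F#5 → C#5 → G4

G5 A4 E4 C##4 E#5 B#4 F#4

Ab5 becomes G5
Bb4 becomes A4
F4 becomes E4
D#4 becomes C##4
F#5 becomes E#5
C#5 becomes B#4
G4 becomes F#4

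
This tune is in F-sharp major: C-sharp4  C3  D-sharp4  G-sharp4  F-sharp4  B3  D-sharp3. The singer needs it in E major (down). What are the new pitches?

From F-sharp down to E is a major second; apply that to each pitch.
C#4 -> B3
C3 -> Bb2
D#4 -> C#4
G#4 -> F#4
F#4 -> E4
B3 -> A3
D#3 -> C#3

B3 Bb2 C#4 F#4 E4 A3 C#3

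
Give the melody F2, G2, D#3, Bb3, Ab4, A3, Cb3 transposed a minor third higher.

Ab2 Bb2 F#3 Db4 Cb5 C4 Ebb3

F2 up a minor third is Ab2.
A minor third up from G2 gives Bb2.
D#3: a third up reaches F, and 3 semitones makes it F#3.
A minor third up from Bb3 gives Db4.
A minor third up from Ab4 gives Cb5.
A3 up a minor third is C4.
Cb3 up a minor third is Ebb3.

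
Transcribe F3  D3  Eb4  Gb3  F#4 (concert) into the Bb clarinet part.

G3 E3 F4 Ab3 G#4

The Bb clarinet sounds a major second below written, so the written part must be a major second above concert — transpose each note up.
F3 → G3
D3 → E3
Eb4 → F4
Gb3 → Ab3
F#4 → G#4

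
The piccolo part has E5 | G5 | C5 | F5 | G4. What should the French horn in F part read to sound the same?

First find concert pitch: the piccolo sounds a perfect octave above written, so E5 G5 C5 F5 G4 sounds E6 G6 C6 F6 G5.
Then write for French horn in F: it sounds a perfect fifth below written, so the part must be a perfect fifth above concert.
E6 → B6
G6 → D7
C6 → G6
F6 → C7
G5 → D6

B6 D7 G6 C7 D6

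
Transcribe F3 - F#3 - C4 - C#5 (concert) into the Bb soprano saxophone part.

G3 G#3 D4 D#5

Written C4 sounds as Bb3 on the Bb soprano saxophone, so concert pitches are written a major second up.
F3 -> G3
F#3 -> G#3
C4 -> D4
C#5 -> D#5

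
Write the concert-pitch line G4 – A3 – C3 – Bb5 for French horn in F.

The French horn in F sounds a perfect fifth below written, so the written part must be a perfect fifth above concert — transpose each note up.
G4 to D5
A3 to E4
C3 to G3
Bb5 to F6

D5 E4 G3 F6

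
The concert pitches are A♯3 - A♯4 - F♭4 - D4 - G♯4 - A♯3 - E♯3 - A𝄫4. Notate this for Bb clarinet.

B#3 B#4 Gb4 E4 A#4 B#3 F##3 Bbb4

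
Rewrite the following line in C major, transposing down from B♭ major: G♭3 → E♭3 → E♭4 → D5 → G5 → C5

From B♭ down to C is a minor seventh; apply that to each pitch.
Gb3 becomes Ab2
Eb3 becomes F2
Eb4 becomes F3
D5 becomes E4
G5 becomes A4
C5 becomes D4

Ab2 F2 F3 E4 A4 D4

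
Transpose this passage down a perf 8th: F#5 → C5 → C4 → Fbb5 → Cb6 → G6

F#5 down a perfect octave is F#4.
C5: an octave down reaches C, and 12 semitones makes it C4.
A perfect octave down from C4 gives C3.
Fbb5 down a perfect octave is Fbb4.
Cb6: an octave down reaches C, and 12 semitones makes it Cb5.
G6 down a perfect octave is G5.

F#4 C4 C3 Fbb4 Cb5 G5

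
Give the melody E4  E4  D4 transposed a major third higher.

G#4 G#4 F#4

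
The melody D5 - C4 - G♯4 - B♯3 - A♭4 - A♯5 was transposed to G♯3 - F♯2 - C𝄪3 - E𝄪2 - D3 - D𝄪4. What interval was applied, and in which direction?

down a diminished twelfth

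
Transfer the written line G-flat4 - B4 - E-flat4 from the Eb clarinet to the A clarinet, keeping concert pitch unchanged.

First find concert pitch: the Eb clarinet sounds a minor third above written, so G-flat4 B4 E-flat4 sounds Bbb4 D5 Gb4.
Then write for A clarinet: it sounds a minor third below written, so the part must be a minor third above concert.
Bbb4 → Dbb5
D5 → F5
Gb4 → Bbb4

Dbb5 F5 Bbb4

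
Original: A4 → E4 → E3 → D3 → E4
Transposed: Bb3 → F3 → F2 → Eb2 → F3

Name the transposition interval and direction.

From A4 to Bb3 is 7 letter names — a seventh of some quality.
Bb3 to A4 is 11 semitones, which makes it a major seventh; the second version is lower, so the direction is down.
Checking another pair — E4 → F3 — gives the same interval.

down a major seventh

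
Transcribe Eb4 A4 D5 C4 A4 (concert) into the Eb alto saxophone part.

Written C4 sounds as Eb3 on the Eb alto saxophone, so concert pitches are written a major sixth up.
Eb4 gives C5
A4 gives F#5
D5 gives B5
C4 gives A4
A4 gives F#5

C5 F#5 B5 A4 F#5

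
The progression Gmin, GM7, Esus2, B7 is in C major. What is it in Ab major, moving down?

C major down to Ab major is a major third; each chord root moves by that interval while the quality stays the same.
Gmin: root G down a major third → Eb, giving Ebmin.
GM7: root G down a major third → Eb, giving EbM7.
Esus2: root E down a major third → C, giving Csus2.
B7: root B down a major third → G, giving G7.

Ebmin EbM7 Csus2 G7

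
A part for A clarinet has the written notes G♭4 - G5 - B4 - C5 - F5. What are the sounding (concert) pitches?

The A clarinet sounds a minor third below written, so transpose each written note down a minor third.
Gb4 → Eb4
G5 → E5
B4 → G#4
C5 → A4
F5 → D5

Eb4 E5 G#4 A4 D5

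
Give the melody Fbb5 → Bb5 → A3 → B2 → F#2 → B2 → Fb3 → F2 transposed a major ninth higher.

A major ninth up from Fbb5 gives Gbb6.
A major ninth up from Bb5 gives C7.
A3 up a major ninth is B4.
B2 up a major ninth is C#4.
A major ninth up from F#2 gives G#3.
A major ninth up from B2 gives C#4.
Fb3: a ninth up reaches G, and 14 semitones makes it Gb4.
F2: a ninth up reaches G, and 14 semitones makes it G3.

Gbb6 C7 B4 C#4 G#3 C#4 Gb4 G3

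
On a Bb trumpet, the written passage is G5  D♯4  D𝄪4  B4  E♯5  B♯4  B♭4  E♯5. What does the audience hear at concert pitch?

Written C4 on the Bb trumpet sounds as Bb3, a major second lower; apply that shift to every note.
G5 to F5
D#4 to C#4
D##4 to C##4
B4 to A4
E#5 to D#5
B#4 to A#4
Bb4 to Ab4
E#5 to D#5

F5 C#4 C##4 A4 D#5 A#4 Ab4 D#5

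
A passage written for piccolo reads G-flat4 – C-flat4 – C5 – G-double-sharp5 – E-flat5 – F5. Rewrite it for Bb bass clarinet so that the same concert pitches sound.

First find concert pitch: the piccolo sounds a perfect octave above written, so G-flat4 C-flat4 C5 G-double-sharp5 E-flat5 F5 sounds Gb5 Cb5 C6 G##6 Eb6 F6.
Then write for Bb bass clarinet: it sounds a major ninth below written, so the part must be a major ninth above concert.
Gb5 → Ab6
Cb5 → Db6
C6 → D7
G##6 → A##7
Eb6 → F7
F6 → G7

Ab6 Db6 D7 A##7 F7 G7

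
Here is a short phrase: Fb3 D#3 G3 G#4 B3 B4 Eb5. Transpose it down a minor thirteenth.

Fb3 gives Ab1
D#3 gives F##1
G3 gives B1
G#4 gives B#2
B3 gives D#2
B4 gives D#3
Eb5 gives G3

Ab1 F##1 B1 B#2 D#2 D#3 G3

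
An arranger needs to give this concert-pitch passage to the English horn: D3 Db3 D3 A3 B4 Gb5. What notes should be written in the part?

A3 Ab3 A3 E4 F#5 Db6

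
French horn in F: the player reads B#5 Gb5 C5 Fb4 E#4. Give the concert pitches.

E#5 Cb5 F4 Bbb3 A#3

Written C4 on the French horn in F sounds as F3, a perfect fifth lower; apply that shift to every note.
B#5 -> E#5
Gb5 -> Cb5
C5 -> F4
Fb4 -> Bbb3
E#4 -> A#3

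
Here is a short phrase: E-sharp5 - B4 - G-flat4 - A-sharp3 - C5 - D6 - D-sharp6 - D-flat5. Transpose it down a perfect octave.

E#4 B3 Gb3 A#2 C4 D5 D#5 Db4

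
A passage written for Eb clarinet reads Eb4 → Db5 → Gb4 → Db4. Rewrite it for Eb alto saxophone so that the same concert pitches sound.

Eb5 Db6 Gb5 Db5

First find concert pitch: the Eb clarinet sounds a minor third above written, so Eb4 Db5 Gb4 Db4 sounds Gb4 Fb5 Bbb4 Fb4.
Then write for Eb alto saxophone: it sounds a major sixth below written, so the part must be a major sixth above concert.
Gb4 → Eb5
Fb5 → Db6
Bbb4 → Gb5
Fb4 → Db5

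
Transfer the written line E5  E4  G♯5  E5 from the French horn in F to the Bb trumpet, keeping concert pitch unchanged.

B4 B3 D#5 B4

First find concert pitch: the French horn in F sounds a perfect fifth below written, so E5 E4 G♯5 E5 sounds A4 A3 C#5 A4.
Then write for Bb trumpet: it sounds a major second below written, so the part must be a major second above concert.
A4 → B4
A3 → B3
C#5 → D#5
A4 → B4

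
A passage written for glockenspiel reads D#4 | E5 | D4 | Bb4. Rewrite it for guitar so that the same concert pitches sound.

First find concert pitch: the glockenspiel sounds a perfect fifteenth above written, so D#4 E5 D4 Bb4 sounds D#6 E7 D6 Bb6.
Then write for guitar: it sounds a perfect octave below written, so the part must be a perfect octave above concert.
D#6 → D#7
E7 → E8
D6 → D7
Bb6 → Bb7

D#7 E8 D7 Bb7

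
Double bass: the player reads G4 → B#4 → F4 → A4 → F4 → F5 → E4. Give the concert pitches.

G3 B#3 F3 A3 F3 F4 E3

The double bass sounds a perfect octave below written, so transpose each written note down a perfect octave.
G4 becomes G3
B#4 becomes B#3
F4 becomes F3
A4 becomes A3
F4 becomes F3
F5 becomes F4
E4 becomes E3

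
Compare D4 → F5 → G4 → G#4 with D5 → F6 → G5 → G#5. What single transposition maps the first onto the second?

up a perfect octave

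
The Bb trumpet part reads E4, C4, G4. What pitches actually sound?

D4 Bb3 F4

Written C4 on the Bb trumpet sounds as Bb3, a major second lower; apply that shift to every note.
E4 gives D4
C4 gives Bb3
G4 gives F4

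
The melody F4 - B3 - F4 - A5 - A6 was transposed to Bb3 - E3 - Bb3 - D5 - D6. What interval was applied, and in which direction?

Take the first pair: F4 → Bb3. F to B spans 5 letter names, so the interval is some kind of fifth.
Bb3 to F4 is 7 semitones, which makes it a perfect fifth; the second version is lower, so the direction is down.
Checking another pair — A6 → D6 — gives the same interval.

down a perfect fifth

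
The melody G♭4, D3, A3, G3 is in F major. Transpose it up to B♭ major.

Cb5 G3 D4 C4

From F up to B♭ is a perfect fourth; apply that to each pitch.
Gb4 becomes Cb5
D3 becomes G3
A3 becomes D4
G3 becomes C4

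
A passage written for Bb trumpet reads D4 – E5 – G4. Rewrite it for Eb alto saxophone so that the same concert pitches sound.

A4 B5 D5

First find concert pitch: the Bb trumpet sounds a major second below written, so D4 E5 G4 sounds C4 D5 F4.
Then write for Eb alto saxophone: it sounds a major sixth below written, so the part must be a major sixth above concert.
C4 → A4
D5 → B5
F4 → D5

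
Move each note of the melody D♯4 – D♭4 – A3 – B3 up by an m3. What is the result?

F#4 Fb4 C4 D4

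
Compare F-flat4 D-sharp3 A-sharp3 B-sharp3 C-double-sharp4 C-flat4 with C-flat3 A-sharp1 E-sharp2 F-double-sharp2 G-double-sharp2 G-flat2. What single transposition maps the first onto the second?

down a perfect eleventh

Take the first pair: Fb4 → Cb3. F to C spans 11 letter names, so the interval is some kind of eleventh.
Cb3 to Fb4 is 17 semitones, which makes it a perfect eleventh; the second version is lower, so the direction is down.
Checking another pair — Cb4 → Gb2 — gives the same interval.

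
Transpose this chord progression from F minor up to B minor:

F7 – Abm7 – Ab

F minor up to B minor is an augmented fourth; each chord root moves by that interval while the quality stays the same.
F7: root F up an augmented fourth → B, giving B7.
Abm7: root Ab up an augmented fourth → D, giving Dm7.
Ab: root Ab up an augmented fourth → D, giving D.

B7 Dm7 D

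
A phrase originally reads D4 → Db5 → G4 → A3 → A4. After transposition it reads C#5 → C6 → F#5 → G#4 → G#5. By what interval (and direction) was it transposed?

up a major seventh

From D4 to C#5 is 7 letter names — a seventh of some quality.
D4 to C#5 is 11 semitones, which makes it a major seventh; the second version is higher, so the direction is up.
Checking another pair — A4 → G#5 — gives the same interval.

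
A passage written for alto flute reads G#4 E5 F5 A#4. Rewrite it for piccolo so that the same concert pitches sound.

D#3 B3 C4 E#3

First find concert pitch: the alto flute sounds a perfect fourth below written, so G#4 E5 F5 A#4 sounds D#4 B4 C5 E#4.
Then write for piccolo: it sounds a perfect octave above written, so the part must be a perfect octave below concert.
D#4 → D#3
B4 → B3
C5 → C4
E#4 → E#3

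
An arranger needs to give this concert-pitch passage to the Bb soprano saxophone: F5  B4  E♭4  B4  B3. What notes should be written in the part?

G5 C#5 F4 C#5 C#4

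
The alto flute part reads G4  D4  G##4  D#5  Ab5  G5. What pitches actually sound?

D4 A3 D##4 A#4 Eb5 D5

The alto flute sounds a perfect fourth below written, so transpose each written note down a perfect fourth.
G4 gives D4
D4 gives A3
G##4 gives D##4
D#5 gives A#4
Ab5 gives Eb5
G5 gives D5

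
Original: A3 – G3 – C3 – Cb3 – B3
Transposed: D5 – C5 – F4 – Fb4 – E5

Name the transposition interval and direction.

up a perfect eleventh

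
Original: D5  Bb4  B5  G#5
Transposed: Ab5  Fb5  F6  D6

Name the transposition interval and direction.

up a diminished fifth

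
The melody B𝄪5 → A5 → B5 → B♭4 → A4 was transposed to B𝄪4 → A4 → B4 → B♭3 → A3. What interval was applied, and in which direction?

From B##5 to B##4 is 8 letter names — an octave of some quality.
B##4 to B##5 is 12 semitones, which makes it a perfect octave; the second version is lower, so the direction is down.
Checking another pair — A4 → A3 — gives the same interval.

down a perfect octave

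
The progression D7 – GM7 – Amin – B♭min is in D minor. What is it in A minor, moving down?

A7 DM7 Emin Fmin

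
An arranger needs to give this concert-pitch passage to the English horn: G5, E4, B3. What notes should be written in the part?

D6 B4 F#4

Written C4 sounds as F3 on the English horn, so concert pitches are written a perfect fifth up.
G5 to D6
E4 to B4
B3 to F#4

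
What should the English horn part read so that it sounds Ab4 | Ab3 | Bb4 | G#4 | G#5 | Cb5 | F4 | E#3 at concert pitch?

The English horn sounds a perfect fifth below written, so the written part must be a perfect fifth above concert — transpose each note up.
Ab4 -> Eb5
Ab3 -> Eb4
Bb4 -> F5
G#4 -> D#5
G#5 -> D#6
Cb5 -> Gb5
F4 -> C5
E#3 -> B#3

Eb5 Eb4 F5 D#5 D#6 Gb5 C5 B#3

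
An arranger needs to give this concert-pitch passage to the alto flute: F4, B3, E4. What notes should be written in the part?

Bb4 E4 A4

The alto flute sounds a perfect fourth below written, so the written part must be a perfect fourth above concert — transpose each note up.
F4 → Bb4
B3 → E4
E4 → A4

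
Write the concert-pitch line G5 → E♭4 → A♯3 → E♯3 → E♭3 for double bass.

The double bass sounds a perfect octave below written, so the written part must be a perfect octave above concert — transpose each note up.
G5 becomes G6
Eb4 becomes Eb5
A#3 becomes A#4
E#3 becomes E#4
Eb3 becomes Eb4

G6 Eb5 A#4 E#4 Eb4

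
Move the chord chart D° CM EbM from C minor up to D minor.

E° DM FM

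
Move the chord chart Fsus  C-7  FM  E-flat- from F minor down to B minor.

F minor down to B minor is a diminished fifth; each chord root moves by that interval while the quality stays the same.
Fsus: root F down a diminished fifth → B, giving Bsus.
C-7: root C down a diminished fifth → F#, giving F#-7.
FM: root F down a diminished fifth → B, giving BM.
E-flat-: root E-flat down a diminished fifth → A, giving A-.

Bsus F#-7 BM A-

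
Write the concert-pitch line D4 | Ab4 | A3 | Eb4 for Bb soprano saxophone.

The Bb soprano saxophone sounds a major second below written, so the written part must be a major second above concert — transpose each note up.
D4 -> E4
Ab4 -> Bb4
A3 -> B3
Eb4 -> F4

E4 Bb4 B3 F4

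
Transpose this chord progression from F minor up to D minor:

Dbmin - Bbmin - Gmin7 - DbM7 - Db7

Bbmin Gmin Emin7 BbM7 Bb7

F minor up to D minor is a major sixth; each chord root moves by that interval while the quality stays the same.
Dbmin: root Db up a major sixth → Bb, giving Bbmin.
Bbmin: root Bb up a major sixth → G, giving Gmin.
Gmin7: root G up a major sixth → E, giving Emin7.
DbM7: root Db up a major sixth → Bb, giving BbM7.
Db7: root Db up a major sixth → Bb, giving Bb7.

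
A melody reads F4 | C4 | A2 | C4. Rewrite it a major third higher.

F4 to A4
C4 to E4
A2 to C#3
C4 to E4

A4 E4 C#3 E4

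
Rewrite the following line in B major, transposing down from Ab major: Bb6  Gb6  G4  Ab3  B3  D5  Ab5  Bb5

C#6 A5 A#3 B2 C##3 E#4 B4 C#5

From Ab down to B is a diminished seventh; apply that to each pitch.
Bb6 becomes C#6
Gb6 becomes A5
G4 becomes A#3
Ab3 becomes B2
B3 becomes C##3
D5 becomes E#4
Ab5 becomes B4
Bb5 becomes C#5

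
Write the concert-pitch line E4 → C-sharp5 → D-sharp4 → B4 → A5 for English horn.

B4 G#5 A#4 F#5 E6

The English horn sounds a perfect fifth below written, so the written part must be a perfect fifth above concert — transpose each note up.
E4 gives B4
C#5 gives G#5
D#4 gives A#4
B4 gives F#5
A5 gives E6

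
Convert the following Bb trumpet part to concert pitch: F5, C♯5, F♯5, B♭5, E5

Eb5 B4 E5 Ab5 D5

Written C4 on the Bb trumpet sounds as Bb3, a major second lower; apply that shift to every note.
F5 becomes Eb5
C#5 becomes B4
F#5 becomes E5
Bb5 becomes Ab5
E5 becomes D5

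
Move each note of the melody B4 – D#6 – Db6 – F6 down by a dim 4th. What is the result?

B4 → F##4
D#6 → A##5
Db6 → A5
F6 → C#6

F##4 A##5 A5 C#6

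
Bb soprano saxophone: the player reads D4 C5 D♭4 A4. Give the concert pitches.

Written C4 on the Bb soprano saxophone sounds as Bb3, a major second lower; apply that shift to every note.
D4 to C4
C5 to Bb4
Db4 to Cb4
A4 to G4

C4 Bb4 Cb4 G4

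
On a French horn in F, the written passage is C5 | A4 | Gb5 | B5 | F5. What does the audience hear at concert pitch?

The French horn in F sounds a perfect fifth below written, so transpose each written note down a perfect fifth.
C5 becomes F4
A4 becomes D4
Gb5 becomes Cb5
B5 becomes E5
F5 becomes Bb4

F4 D4 Cb5 E5 Bb4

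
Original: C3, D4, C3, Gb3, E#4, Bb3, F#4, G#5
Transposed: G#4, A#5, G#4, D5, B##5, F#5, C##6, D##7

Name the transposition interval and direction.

up an augmented twelfth

From C3 to G#4 is 12 letter names — a twelfth of some quality.
C3 to G#4 is 20 semitones, which makes it an augmented twelfth; the second version is higher, so the direction is up.
Checking another pair — G#5 → D##7 — gives the same interval.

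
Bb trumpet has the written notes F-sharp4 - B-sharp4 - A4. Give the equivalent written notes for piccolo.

E3 A#3 G3

First find concert pitch: the Bb trumpet sounds a major second below written, so F-sharp4 B-sharp4 A4 sounds E4 A#4 G4.
Then write for piccolo: it sounds a perfect octave above written, so the part must be a perfect octave below concert.
E4 → E3
A#4 → A#3
G4 → G3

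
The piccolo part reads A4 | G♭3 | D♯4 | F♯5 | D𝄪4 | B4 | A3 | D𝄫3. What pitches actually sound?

Written C4 on the piccolo sounds as C5, a perfect octave higher; apply that shift to every note.
A4 becomes A5
Gb3 becomes Gb4
D#4 becomes D#5
F#5 becomes F#6
D##4 becomes D##5
B4 becomes B5
A3 becomes A4
Dbb3 becomes Dbb4

A5 Gb4 D#5 F#6 D##5 B5 A4 Dbb4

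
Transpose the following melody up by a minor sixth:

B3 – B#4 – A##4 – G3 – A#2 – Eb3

B3 becomes G4
B#4 becomes G#5
A##4 becomes F##5
G3 becomes Eb4
A#2 becomes F#3
Eb3 becomes Cb4

G4 G#5 F##5 Eb4 F#3 Cb4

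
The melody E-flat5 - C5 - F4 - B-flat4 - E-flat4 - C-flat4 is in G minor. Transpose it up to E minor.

C6 A5 D5 G5 C5 Ab4

From G up to E is a major sixth; apply that to each pitch.
Eb5 gives C6
C5 gives A5
F4 gives D5
Bb4 gives G5
Eb4 gives C5
Cb4 gives Ab4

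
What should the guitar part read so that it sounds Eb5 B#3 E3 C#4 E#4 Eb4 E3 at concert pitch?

The guitar sounds a perfect octave below written, so the written part must be a perfect octave above concert — transpose each note up.
Eb5 → Eb6
B#3 → B#4
E3 → E4
C#4 → C#5
E#4 → E#5
Eb4 → Eb5
E3 → E4

Eb6 B#4 E4 C#5 E#5 Eb5 E4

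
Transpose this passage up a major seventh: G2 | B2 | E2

F#3 A#3 D#3

G2 → F#3
B2 → A#3
E2 → D#3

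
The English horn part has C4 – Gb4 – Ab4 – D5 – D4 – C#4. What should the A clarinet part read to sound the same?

Ab3 Ebb4 Fb4 Bb4 Bb3 A3

First find concert pitch: the English horn sounds a perfect fifth below written, so C4 Gb4 Ab4 D5 D4 C#4 sounds F3 Cb4 Db4 G4 G3 F#3.
Then write for A clarinet: it sounds a minor third below written, so the part must be a minor third above concert.
F3 → Ab3
Cb4 → Ebb4
Db4 → Fb4
G4 → Bb4
G3 → Bb3
F#3 → A3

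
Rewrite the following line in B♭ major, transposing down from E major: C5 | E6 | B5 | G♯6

E major to B♭ major down is an augmented fourth, so every note moves down by that interval.
C5 gives Gb4
E6 gives Bb5
B5 gives F5
G#6 gives D6

Gb4 Bb5 F5 D6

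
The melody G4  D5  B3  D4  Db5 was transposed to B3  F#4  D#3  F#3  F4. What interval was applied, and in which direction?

down a minor sixth

Take the first pair: G4 → B3. G to B spans 6 letter names, so the interval is some kind of sixth.
B3 to G4 is 8 semitones, which makes it a minor sixth; the second version is lower, so the direction is down.
Checking another pair — Db5 → F4 — gives the same interval.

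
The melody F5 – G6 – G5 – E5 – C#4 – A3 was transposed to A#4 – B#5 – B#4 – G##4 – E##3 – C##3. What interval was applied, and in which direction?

From F5 to A#4 is 6 letter names — a sixth of some quality.
A#4 to F5 is 7 semitones, which makes it a diminished sixth; the second version is lower, so the direction is down.
Checking another pair — A3 → C##3 — gives the same interval.

down a diminished sixth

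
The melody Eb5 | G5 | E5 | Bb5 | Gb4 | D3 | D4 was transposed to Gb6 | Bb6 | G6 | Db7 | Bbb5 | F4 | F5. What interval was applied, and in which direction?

up a minor tenth

From Eb5 to Gb6 is 10 letter names — a tenth of some quality.
Eb5 to Gb6 is 15 semitones, which makes it a minor tenth; the second version is higher, so the direction is up.
Checking another pair — D4 → F5 — gives the same interval.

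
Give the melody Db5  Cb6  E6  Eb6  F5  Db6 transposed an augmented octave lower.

Dbb4 Cbb5 Eb5 Ebb5 Fb4 Dbb5

Db5 down an augmented octave is Dbb4.
Cb6: an octave down reaches C, and 13 semitones makes it Cbb5.
E6: an octave down reaches E, and 13 semitones makes it Eb5.
Eb6 down an augmented octave is Ebb5.
F5 down an augmented octave is Fb4.
Db6 down an augmented octave is Dbb5.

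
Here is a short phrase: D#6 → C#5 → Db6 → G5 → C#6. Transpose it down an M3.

B5 A4 Bbb5 Eb5 A5

D#6 down a major third is B5.
C#5 down a major third is A4.
A major third down from Db6 gives Bbb5.
G5 down a major third is Eb5.
C#6 down a major third is A5.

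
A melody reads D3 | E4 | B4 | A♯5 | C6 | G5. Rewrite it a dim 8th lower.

D3 → D#2
E4 → E#3
B4 → B#3
A#5 → A##4
C6 → C#5
G5 → G#4

D#2 E#3 B#3 A##4 C#5 G#4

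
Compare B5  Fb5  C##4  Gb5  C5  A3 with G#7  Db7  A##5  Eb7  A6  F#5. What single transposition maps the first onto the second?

Take the first pair: B5 → G#7. B to G spans 13 letter names, so the interval is some kind of thirteenth.
B5 to G#7 is 21 semitones, which makes it a major thirteenth; the second version is higher, so the direction is up.
Checking another pair — A3 → F#5 — gives the same interval.

up a major thirteenth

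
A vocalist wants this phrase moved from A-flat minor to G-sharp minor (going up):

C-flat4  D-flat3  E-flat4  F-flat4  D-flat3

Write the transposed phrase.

A-flat minor to G-sharp minor up is an augmented seventh, so every note moves up by that interval.
Cb4 to B4
Db3 to C#4
Eb4 to D#5
Fb4 to E5
Db3 to C#4

B4 C#4 D#5 E5 C#4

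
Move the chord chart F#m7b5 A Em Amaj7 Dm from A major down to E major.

C#m7b5 E Bm Emaj7 Am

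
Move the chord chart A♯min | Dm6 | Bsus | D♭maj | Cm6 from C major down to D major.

B#min Em6 C#sus Ebmaj Dm6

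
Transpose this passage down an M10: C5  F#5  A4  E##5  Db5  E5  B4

Ab3 D4 F3 C##4 Bbb3 C4 G3

C5 down a major tenth is Ab3.
F#5 down a major tenth is D4.
A4: a tenth down reaches F, and 16 semitones makes it F3.
E##5 down a major tenth is C##4.
Db5: a tenth down reaches B, and 16 semitones makes it Bbb3.
E5: a tenth down reaches C, and 16 semitones makes it C4.
B4: a tenth down reaches G, and 16 semitones makes it G3.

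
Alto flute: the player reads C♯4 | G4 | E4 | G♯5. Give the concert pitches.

The alto flute sounds a perfect fourth below written, so transpose each written note down a perfect fourth.
C#4 → G#3
G4 → D4
E4 → B3
G#5 → D#5

G#3 D4 B3 D#5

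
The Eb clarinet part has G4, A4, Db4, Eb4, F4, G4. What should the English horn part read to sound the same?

F5 G5 Cb5 Db5 Eb5 F5

First find concert pitch: the Eb clarinet sounds a minor third above written, so G4 A4 Db4 Eb4 F4 G4 sounds Bb4 C5 Fb4 Gb4 Ab4 Bb4.
Then write for English horn: it sounds a perfect fifth below written, so the part must be a perfect fifth above concert.
Bb4 → F5
C5 → G5
Fb4 → Cb5
Gb4 → Db5
Ab4 → Eb5
Bb4 → F5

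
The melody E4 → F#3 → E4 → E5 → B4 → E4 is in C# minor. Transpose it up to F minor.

Ab4 Bb3 Ab4 Ab5 Eb5 Ab4

From C# up to F is a diminished fourth; apply that to each pitch.
E4 -> Ab4
F#3 -> Bb3
E4 -> Ab4
E5 -> Ab5
B4 -> Eb5
E4 -> Ab4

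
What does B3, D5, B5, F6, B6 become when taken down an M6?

D3 F4 D5 Ab5 D6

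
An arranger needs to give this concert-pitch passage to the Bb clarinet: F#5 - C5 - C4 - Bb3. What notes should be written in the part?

G#5 D5 D4 C4

Written C4 sounds as Bb3 on the Bb clarinet, so concert pitches are written a major second up.
F#5 to G#5
C5 to D5
C4 to D4
Bb3 to C4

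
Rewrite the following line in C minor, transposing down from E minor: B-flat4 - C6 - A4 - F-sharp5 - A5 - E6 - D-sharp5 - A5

E minor to C minor down is a major third, so every note moves down by that interval.
Bb4 → Gb4
C6 → Ab5
A4 → F4
F#5 → D5
A5 → F5
E6 → C6
D#5 → B4
A5 → F5

Gb4 Ab5 F4 D5 F5 C6 B4 F5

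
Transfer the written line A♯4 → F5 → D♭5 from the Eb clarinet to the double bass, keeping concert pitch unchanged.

C#6 Ab6 Fb6

First find concert pitch: the Eb clarinet sounds a minor third above written, so A♯4 F5 D♭5 sounds C#5 Ab5 Fb5.
Then write for double bass: it sounds a perfect octave below written, so the part must be a perfect octave above concert.
C#5 → C#6
Ab5 → Ab6
Fb5 → Fb6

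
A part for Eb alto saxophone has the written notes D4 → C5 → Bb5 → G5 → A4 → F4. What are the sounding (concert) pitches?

Written C4 on the Eb alto saxophone sounds as Eb3, a major sixth lower; apply that shift to every note.
D4 becomes F3
C5 becomes Eb4
Bb5 becomes Db5
G5 becomes Bb4
A4 becomes C4
F4 becomes Ab3

F3 Eb4 Db5 Bb4 C4 Ab3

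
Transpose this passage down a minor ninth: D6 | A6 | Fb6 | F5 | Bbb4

D6 gives C#5
A6 gives G#5
Fb6 gives Eb5
F5 gives E4
Bbb4 gives Ab3

C#5 G#5 Eb5 E4 Ab3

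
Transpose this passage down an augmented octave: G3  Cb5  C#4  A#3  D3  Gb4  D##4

Gb2 Cbb4 C3 A2 Db2 Gbb3 D#3

G3 down an augmented octave is Gb2.
Cb5 down an augmented octave is Cbb4.
C#4: an octave down reaches C, and 13 semitones makes it C3.
An augmented octave down from A#3 gives A2.
An augmented octave down from D3 gives Db2.
Gb4: an octave down reaches G, and 13 semitones makes it Gbb3.
D##4: an octave down reaches D, and 13 semitones makes it D#3.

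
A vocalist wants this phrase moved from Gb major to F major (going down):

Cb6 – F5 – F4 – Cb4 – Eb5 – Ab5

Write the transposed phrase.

Bb5 E5 E4 Bb3 D5 G5

From Gb down to F is a minor second; apply that to each pitch.
Cb6 to Bb5
F5 to E5
F4 to E4
Cb4 to Bb3
Eb5 to D5
Ab5 to G5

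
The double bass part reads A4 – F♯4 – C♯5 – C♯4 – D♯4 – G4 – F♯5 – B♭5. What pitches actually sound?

The double bass sounds a perfect octave below written, so transpose each written note down a perfect octave.
A4 becomes A3
F#4 becomes F#3
C#5 becomes C#4
C#4 becomes C#3
D#4 becomes D#3
G4 becomes G3
F#5 becomes F#4
Bb5 becomes Bb4

A3 F#3 C#4 C#3 D#3 G3 F#4 Bb4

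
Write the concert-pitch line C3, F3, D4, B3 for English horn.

The English horn sounds a perfect fifth below written, so the written part must be a perfect fifth above concert — transpose each note up.
C3 becomes G3
F3 becomes C4
D4 becomes A4
B3 becomes F#4

G3 C4 A4 F#4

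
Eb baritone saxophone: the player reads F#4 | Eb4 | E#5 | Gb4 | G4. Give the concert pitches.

Written C4 on the Eb baritone saxophone sounds as Eb2, a major thirteenth lower; apply that shift to every note.
F#4 → A2
Eb4 → Gb2
E#5 → G#3
Gb4 → Bbb2
G4 → Bb2

A2 Gb2 G#3 Bbb2 Bb2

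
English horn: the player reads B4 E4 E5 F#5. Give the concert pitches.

The English horn sounds a perfect fifth below written, so transpose each written note down a perfect fifth.
B4 gives E4
E4 gives A3
E5 gives A4
F#5 gives B4

E4 A3 A4 B4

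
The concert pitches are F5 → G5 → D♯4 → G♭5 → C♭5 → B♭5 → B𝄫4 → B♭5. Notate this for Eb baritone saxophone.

D7 E7 B#5 Eb7 Ab6 G7 Gb6 G7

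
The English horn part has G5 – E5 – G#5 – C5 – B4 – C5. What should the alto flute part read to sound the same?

F5 D5 F#5 Bb4 A4 Bb4

First find concert pitch: the English horn sounds a perfect fifth below written, so G5 E5 G#5 C5 B4 C5 sounds C5 A4 C#5 F4 E4 F4.
Then write for alto flute: it sounds a perfect fourth below written, so the part must be a perfect fourth above concert.
C5 → F5
A4 → D5
C#5 → F#5
F4 → Bb4
E4 → A4
F4 → Bb4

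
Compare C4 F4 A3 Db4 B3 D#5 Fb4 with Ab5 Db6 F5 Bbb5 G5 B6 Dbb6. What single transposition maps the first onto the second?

up a minor thirteenth

Take the first pair: C4 → Ab5. C to A spans 13 letter names, so the interval is some kind of thirteenth.
C4 to Ab5 is 20 semitones, which makes it a minor thirteenth; the second version is higher, so the direction is up.
Checking another pair — Fb4 → Dbb6 — gives the same interval.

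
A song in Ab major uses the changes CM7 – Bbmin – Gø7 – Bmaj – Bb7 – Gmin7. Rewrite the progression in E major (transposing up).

Ab major up to E major is an augmented fifth; each chord root moves by that interval while the quality stays the same.
CM7: root C up an augmented fifth → G#, giving G#M7.
Bbmin: root Bb up an augmented fifth → F#, giving F#min.
Gø7: root G up an augmented fifth → D#, giving D#ø7.
Bmaj: root B up an augmented fifth → F##, giving F##maj.
Bb7: root Bb up an augmented fifth → F#, giving F#7.
Gmin7: root G up an augmented fifth → D#, giving D#min7.

G#M7 F#min D#ø7 F##maj F#7 D#min7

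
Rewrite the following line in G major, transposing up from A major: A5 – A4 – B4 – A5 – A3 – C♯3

A major to G major up is a minor seventh, so every note moves up by that interval.
A5 becomes G6
A4 becomes G5
B4 becomes A5
A5 becomes G6
A3 becomes G4
C#3 becomes B3

G6 G5 A5 G6 G4 B3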